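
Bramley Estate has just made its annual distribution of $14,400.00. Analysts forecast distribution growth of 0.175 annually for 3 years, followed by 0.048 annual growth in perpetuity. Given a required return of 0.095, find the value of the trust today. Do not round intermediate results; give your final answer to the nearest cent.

D_1 = 16920.00000
D_2 = 19881.00000
D_3 = 23360.17500
Terminal value at year 3: TV = D_3×(1+g_2)/(r−g_2) = 24481.46340/0.047 = 520882.20000
P_0 = D_1/(1+r)^1 + D_2/(1+r)^2 + D_3/(1+r)^3 + TV/(1+r)^3
    = 15452.05479 + 16580.97204 + 17792.36726 + 396731.93374 = 446557.32783

$446557.33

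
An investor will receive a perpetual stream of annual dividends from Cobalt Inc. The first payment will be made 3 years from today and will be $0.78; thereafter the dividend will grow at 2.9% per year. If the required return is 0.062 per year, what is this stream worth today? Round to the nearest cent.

Value at end of year 2: C₁ / (r − g) = $0.78 / (0.062 − 0.029) = $23.6364
Discount to today: PV = $23.6364 / (1 + 0.062)^2 = $23.6364 / 1.127844 = $20.96

$20.96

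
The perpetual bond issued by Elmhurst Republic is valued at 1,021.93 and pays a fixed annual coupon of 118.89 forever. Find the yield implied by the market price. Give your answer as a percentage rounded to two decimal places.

11.63%

P = C/r ⇒ r = C/P = 118.89/1,021.93 = 0.116339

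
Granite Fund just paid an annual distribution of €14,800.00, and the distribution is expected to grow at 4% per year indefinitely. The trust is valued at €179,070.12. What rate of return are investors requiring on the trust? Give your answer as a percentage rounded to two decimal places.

D₁ = €14,800.00 × 1.04 = €15,392.0000
P = D₁/(r − g) ⇒ r = D₁/P + g = €15,392.0000/€179,070.12 + 0.04 = 0.085955 + 0.04 = 0.125955

12.60%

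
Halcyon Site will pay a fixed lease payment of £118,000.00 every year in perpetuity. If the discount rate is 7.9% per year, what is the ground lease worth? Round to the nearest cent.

£1493670.89

Level perpetuity: PV = C / r = £118,000.00 / 0.079 = £1,493,670.89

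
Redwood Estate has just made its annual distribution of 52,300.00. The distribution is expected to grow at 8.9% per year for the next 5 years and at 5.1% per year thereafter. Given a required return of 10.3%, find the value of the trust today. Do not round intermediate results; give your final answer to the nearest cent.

1243369.76

D_1 = 56954.70000
D_2 = 62023.66830
D_3 = 67543.77478
D_4 = 73555.17073
D_5 = 80101.58093
Terminal value at year 5: TV = D_5×(1+g_2)/(r−g_2) = 84186.76156/0.052 = 1618976.18378
P_0 = D_1/(1+r)^1 + D_2/(1+r)^2 + D_3/(1+r)^3 + D_4/(1+r)^4 + D_5/(1+r)^5 + TV/(1+r)^5
    = 51636.17407 + 50980.77386 + 50333.69241 + 49694.82415 + 49064.06482 + 991660.23320 = 1243369.76251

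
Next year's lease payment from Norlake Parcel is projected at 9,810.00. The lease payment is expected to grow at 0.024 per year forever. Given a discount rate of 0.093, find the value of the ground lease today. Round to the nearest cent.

Growing perpetuity: P = D₁ / (r − g) = 9,810.0000 / (0.093 − 0.024) = 142,173.91

142173.91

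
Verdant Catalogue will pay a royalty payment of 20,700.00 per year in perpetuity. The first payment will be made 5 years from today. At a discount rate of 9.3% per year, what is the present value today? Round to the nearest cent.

Value at end of year 4: C / r = 20,700.00 / 0.093 = 222,580.6452
Discount to today: PV = 222,580.6452 / (1 + 0.093)^4 = 222,580.6452 / 1.427186 = 155,957.67

155957.67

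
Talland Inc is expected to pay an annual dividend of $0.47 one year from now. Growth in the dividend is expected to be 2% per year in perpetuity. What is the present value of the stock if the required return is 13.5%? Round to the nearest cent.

Growing perpetuity: P = D₁ / (r − g) = $0.4700 / (0.135 − 0.02) = $4.09

$4.09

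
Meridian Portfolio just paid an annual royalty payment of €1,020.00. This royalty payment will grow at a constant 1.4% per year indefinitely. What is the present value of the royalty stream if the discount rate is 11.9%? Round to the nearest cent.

€9850.29

D₁ = D₀ × (1 + g) = €1,020.00 × 1.014 = €1,034.2800
Growing perpetuity: P = D₁ / (r − g) = €1,034.2800 / (0.119 − 0.014) = €9,850.29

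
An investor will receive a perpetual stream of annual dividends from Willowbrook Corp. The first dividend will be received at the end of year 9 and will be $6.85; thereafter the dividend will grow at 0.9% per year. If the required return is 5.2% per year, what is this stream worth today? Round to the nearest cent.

$106.19

Value at end of year 8: C₁ / (r − g) = $6.85 / (0.052 − 0.009) = $159.3023
Discount to today: PV = $159.3023 / (1 + 0.052)^8 = $159.3023 / 1.500120 = $106.19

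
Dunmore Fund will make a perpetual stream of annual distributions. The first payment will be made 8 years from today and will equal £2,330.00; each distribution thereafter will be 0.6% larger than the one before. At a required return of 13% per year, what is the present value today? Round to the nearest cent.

Value at end of year 7: C₁ / (r − g) = £2,330.00 / (0.13 − 0.006) = £18,790.3226
Discount to today: PV = £18,790.3226 / (1 + 0.13)^7 = £18,790.3226 / 2.352605 = £7,987.03

£7987.03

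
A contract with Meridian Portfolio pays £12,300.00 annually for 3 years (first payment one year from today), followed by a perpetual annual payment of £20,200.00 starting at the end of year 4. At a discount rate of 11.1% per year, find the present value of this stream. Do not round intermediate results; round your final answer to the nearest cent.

£162710.16

PV of 3-year annuity: £12,300.00 × [1 − (1+0.111)^−3] / 0.111 = 30005.49056
Perpetuity value at year 3: £20,200.00 / 0.111 = 181981.98198
PV of perpetuity: 181981.98198 / (1+0.111)^3 = 132704.67229
Total PV = 30005.49056 + 132704.67229 = 162710.16284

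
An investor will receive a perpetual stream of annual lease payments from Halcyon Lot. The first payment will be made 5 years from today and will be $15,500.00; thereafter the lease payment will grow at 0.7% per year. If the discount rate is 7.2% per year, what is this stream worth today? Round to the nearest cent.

Value at end of year 4: C₁ / (r − g) = $15,500.00 / (0.072 − 0.007) = $238,461.5385
Discount to today: PV = $238,461.5385 / (1 + 0.072)^4 = $238,461.5385 / 1.320624 = $180,567.34

$180567.34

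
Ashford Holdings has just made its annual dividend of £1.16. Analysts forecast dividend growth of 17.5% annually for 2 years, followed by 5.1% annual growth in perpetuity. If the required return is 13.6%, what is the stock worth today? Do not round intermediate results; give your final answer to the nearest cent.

D_1 = 1.36300
D_2 = 1.60153
Terminal value at year 2: TV = D_2×(1+g_2)/(r−g_2) = 1.68320/0.085 = 19.80239
P_0 = D_1/(1+r)^1 + D_2/(1+r)^2 + TV/(1+r)^2
    = 1.19982 + 1.24102 + 15.34479 = 17.78563

£17.79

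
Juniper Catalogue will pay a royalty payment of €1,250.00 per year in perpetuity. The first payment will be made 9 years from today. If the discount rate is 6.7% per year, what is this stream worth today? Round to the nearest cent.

Value at end of year 8: C / r = €1,250.00 / 0.067 = €18,656.7164
Discount to today: PV = €18,656.7164 / (1 + 0.067)^8 = €18,656.7164 / 1.680023 = €11,105.03

€11105.03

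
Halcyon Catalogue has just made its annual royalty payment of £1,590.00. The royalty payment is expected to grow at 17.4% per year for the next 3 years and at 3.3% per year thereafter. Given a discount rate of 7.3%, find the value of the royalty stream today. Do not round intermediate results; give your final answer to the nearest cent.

£59508.36

D_1 = 1866.66000
D_2 = 2191.45884
D_3 = 2572.77268
Terminal value at year 3: TV = D_3×(1+g_2)/(r−g_2) = 2657.67418/0.04 = 66441.85441
P_0 = D_1/(1+r)^1 + D_2/(1+r)^2 + D_3/(1+r)^3 + TV/(1+r)^3
    = 1739.66449 + 1903.41669 + 2082.58267 + 53782.69733 = 59508.36118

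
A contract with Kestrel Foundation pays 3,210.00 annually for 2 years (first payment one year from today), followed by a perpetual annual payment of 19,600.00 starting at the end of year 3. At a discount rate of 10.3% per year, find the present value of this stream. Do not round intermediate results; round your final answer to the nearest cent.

PV of 2-year annuity: 3,210.00 × [1 − (1+0.103)^−2] / 0.103 = 5548.72601
Perpetuity value at year 2: 19,600.00 / 0.103 = 190291.26214
PV of perpetuity: 190291.26214 / (1+0.103)^2 = 156411.19056
Total PV = 5548.72601 + 156411.19056 = 161959.91657

161959.92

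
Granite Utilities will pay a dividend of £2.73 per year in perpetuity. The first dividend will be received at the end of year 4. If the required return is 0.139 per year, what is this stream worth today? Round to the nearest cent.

£13.29

Value at end of year 3: C / r = £2.73 / 0.139 = £19.6403
Discount to today: PV = £19.6403 / (1 + 0.139)^3 = £19.6403 / 1.477649 = £13.29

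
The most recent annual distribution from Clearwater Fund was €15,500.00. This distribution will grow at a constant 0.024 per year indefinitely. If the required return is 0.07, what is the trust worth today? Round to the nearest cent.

€345043.48

D₁ = D₀ × (1 + g) = €15,500.00 × 1.024 = €15,872.0000
Growing perpetuity: P = D₁ / (r − g) = €15,872.0000 / (0.07 − 0.024) = €345,043.48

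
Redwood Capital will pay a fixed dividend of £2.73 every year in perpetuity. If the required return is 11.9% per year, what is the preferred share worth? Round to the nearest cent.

Level perpetuity: PV = C / r = £2.73 / 0.119 = £22.94

£22.94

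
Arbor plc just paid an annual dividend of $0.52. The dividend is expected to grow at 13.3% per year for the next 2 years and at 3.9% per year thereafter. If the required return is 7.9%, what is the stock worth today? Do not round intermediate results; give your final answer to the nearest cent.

$16.01

D_1 = 0.58916
D_2 = 0.66752
Terminal value at year 2: TV = D_2×(1+g_2)/(r−g_2) = 0.69355/0.04 = 17.33879
P_0 = D_1/(1+r)^1 + D_2/(1+r)^2 + TV/(1+r)^2
    = 0.54602 + 0.57335 + 14.89278 = 16.01216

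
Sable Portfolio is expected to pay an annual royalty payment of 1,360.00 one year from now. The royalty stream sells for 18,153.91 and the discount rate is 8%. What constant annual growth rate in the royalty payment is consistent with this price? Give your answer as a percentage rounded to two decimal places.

P = D₁/(r−g) ⇒ g = r − D₁/P = 0.08 − 1,360.00/18,153.91 = 0.005085

0.51%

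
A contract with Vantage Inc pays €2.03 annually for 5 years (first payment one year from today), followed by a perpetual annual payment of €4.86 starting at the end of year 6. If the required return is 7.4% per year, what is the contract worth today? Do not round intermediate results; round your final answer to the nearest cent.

€54.20

PV of 5-year annuity: €2.03 × [1 − (1+0.074)^−5] / 0.074 = 8.23501
Perpetuity value at year 5: €4.86 / 0.074 = 65.67568
PV of perpetuity: 65.67568 / (1+0.074)^5 = 45.96033
Total PV = 8.23501 + 45.96033 = 54.19534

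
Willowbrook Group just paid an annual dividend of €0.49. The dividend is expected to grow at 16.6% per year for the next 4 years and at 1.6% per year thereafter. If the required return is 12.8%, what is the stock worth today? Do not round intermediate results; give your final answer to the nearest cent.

€7.21

D_1 = 0.57134
D_2 = 0.66618
D_3 = 0.77677
D_4 = 0.90571
Terminal value at year 4: TV = D_4×(1+g_2)/(r−g_2) = 0.92020/0.112 = 8.21610
P_0 = D_1/(1+r)^1 + D_2/(1+r)^2 + D_3/(1+r)^3 + D_4/(1+r)^4 + TV/(1+r)^4
    = 0.50651 + 0.52357 + 0.54121 + 0.55944 + 5.07492 = 7.20565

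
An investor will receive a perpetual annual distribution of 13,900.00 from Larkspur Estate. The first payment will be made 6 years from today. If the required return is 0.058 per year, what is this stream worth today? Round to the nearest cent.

180783.37

Value at end of year 5: C / r = 13,900.00 / 0.058 = 239,655.1724
Discount to today: PV = 239,655.1724 / (1 + 0.058)^5 = 239,655.1724 / 1.325648 = 180,783.37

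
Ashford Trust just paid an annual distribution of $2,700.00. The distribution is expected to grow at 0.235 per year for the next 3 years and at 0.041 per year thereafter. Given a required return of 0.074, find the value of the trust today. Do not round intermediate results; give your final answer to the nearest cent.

D_1 = 3334.50000
D_2 = 4118.10750
D_3 = 5085.86276
Terminal value at year 3: TV = D_3×(1+g_2)/(r−g_2) = 5294.38314/0.033 = 160435.85260
P_0 = D_1/(1+r)^1 + D_2/(1+r)^2 + D_3/(1+r)^3 + TV/(1+r)^3
    = 3104.74860 + 3570.17181 + 4105.36516 + 129505.61019 = 140285.89577

$140285.90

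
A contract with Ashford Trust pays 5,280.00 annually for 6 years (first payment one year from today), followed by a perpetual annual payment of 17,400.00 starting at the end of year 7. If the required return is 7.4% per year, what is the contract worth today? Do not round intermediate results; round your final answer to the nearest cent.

178071.20

PV of 6-year annuity: 5,280.00 × [1 − (1+0.074)^−6] / 0.074 = 24859.53489
Perpetuity value at year 6: 17,400.00 / 0.074 = 235135.13514
PV of perpetuity: 235135.13514 / (1+0.074)^6 = 153211.66788
Total PV = 24859.53489 + 153211.66788 = 178071.20277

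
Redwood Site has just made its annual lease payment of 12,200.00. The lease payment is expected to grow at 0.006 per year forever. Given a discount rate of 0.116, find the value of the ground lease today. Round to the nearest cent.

D₁ = D₀ × (1 + g) = 12,200.00 × 1.006 = 12,273.2000
Growing perpetuity: P = D₁ / (r − g) = 12,273.2000 / (0.116 − 0.006) = 111,574.55

111574.55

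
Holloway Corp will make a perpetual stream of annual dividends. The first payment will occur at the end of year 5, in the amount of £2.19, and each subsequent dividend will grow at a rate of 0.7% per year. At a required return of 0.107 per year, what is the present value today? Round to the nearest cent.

£14.58

Value at end of year 4: C₁ / (r − g) = £2.19 / (0.107 − 0.007) = £21.9000
Discount to today: PV = £21.9000 / (1 + 0.107)^4 = £21.9000 / 1.501725 = £14.58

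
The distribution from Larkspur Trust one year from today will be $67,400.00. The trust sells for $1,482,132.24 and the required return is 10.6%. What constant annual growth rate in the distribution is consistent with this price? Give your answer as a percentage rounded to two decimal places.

P = D₁/(r−g) ⇒ g = r − D₁/P = 0.106 − $67,400.00/$1,482,132.24 = 0.060525

6.05%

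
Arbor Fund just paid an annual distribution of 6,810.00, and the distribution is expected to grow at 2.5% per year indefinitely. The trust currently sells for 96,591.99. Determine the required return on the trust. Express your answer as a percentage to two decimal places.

D₁ = 6,810.00 × 1.025 = 6,980.2500
P = D₁/(r − g) ⇒ r = D₁/P + g = 6,980.2500/96,591.99 + 0.025 = 0.072265 + 0.025 = 0.097265

9.73%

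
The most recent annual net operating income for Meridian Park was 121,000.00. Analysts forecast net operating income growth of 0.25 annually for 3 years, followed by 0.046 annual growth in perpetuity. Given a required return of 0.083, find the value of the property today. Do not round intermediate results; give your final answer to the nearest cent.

D_1 = 151250.00000
D_2 = 189062.50000
D_3 = 236328.12500
Terminal value at year 3: TV = D_3×(1+g_2)/(r−g_2) = 247199.21875/0.037 = 6681059.96622
P_0 = D_1/(1+r)^1 + D_2/(1+r)^2 + D_3/(1+r)^3 + TV/(1+r)^3
    = 139658.35642 + 161193.85551 + 186050.15641 + 5259688.20555 = 5746590.57389

5746590.57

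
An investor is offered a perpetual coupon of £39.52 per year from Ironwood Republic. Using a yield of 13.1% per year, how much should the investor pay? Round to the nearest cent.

£301.68

Level perpetuity: PV = C / r = £39.52 / 0.131 = £301.68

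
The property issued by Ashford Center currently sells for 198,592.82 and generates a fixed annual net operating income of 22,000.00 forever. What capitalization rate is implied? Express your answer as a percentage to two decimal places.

11.08%

P = C/r ⇒ r = C/P = 22,000.00/198,592.82 = 0.110779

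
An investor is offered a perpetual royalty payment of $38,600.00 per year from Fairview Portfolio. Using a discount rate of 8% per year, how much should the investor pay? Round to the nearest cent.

$482500.00

Level perpetuity: PV = C / r = $38,600.00 / 0.08 = $482,500.00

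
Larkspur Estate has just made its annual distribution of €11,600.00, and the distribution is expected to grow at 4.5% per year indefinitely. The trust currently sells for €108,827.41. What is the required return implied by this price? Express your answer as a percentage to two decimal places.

15.64%

D₁ = €11,600.00 × 1.045 = €12,122.0000
P = D₁/(r − g) ⇒ r = D₁/P + g = €12,122.0000/€108,827.41 + 0.045 = 0.111387 + 0.045 = 0.156387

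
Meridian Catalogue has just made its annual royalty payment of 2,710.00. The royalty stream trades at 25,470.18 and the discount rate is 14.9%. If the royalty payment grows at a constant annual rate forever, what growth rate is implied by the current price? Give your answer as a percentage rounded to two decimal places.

3.85%

P = D₀(1+g)/(r−g) ⇒ P(r−g) = D₀(1+g) ⇒ g(P+D₀) = P·r − D₀
g = (P·r − D₀)/(P + D₀) = (25,470.18×0.149 − 2,710.00) / (25,470.18 + 2,710.00) = 0.038504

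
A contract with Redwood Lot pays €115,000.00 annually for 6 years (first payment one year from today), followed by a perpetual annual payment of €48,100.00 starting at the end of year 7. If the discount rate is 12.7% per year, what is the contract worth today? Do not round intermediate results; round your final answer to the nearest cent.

€648425.53

PV of 6-year annuity: €115,000.00 × [1 − (1+0.127)^−6] / 0.127 = 463584.72243
Perpetuity value at year 6: €48,100.00 / 0.127 = 378740.15748
PV of perpetuity: 378740.15748 / (1+0.127)^6 = 184840.80836
Total PV = 463584.72243 + 184840.80836 = 648425.53079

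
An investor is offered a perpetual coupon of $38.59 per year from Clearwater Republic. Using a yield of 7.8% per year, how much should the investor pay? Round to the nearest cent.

$494.74

Level perpetuity: PV = C / r = $38.59 / 0.078 = $494.74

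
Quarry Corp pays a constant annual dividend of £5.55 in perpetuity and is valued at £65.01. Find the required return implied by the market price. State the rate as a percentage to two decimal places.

8.54%

P = C/r ⇒ r = C/P = £5.55/£65.01 = 0.085371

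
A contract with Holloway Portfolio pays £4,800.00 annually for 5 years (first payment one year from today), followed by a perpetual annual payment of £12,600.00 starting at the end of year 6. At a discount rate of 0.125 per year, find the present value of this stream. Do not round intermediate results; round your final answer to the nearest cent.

PV of 5-year annuity: £4,800.00 × [1 − (1+0.125)^−5] / 0.125 = 17090.72804
Perpetuity value at year 5: £12,600.00 / 0.125 = 100800.00000
PV of perpetuity: 100800.00000 / (1+0.125)^5 = 55936.83890
Total PV = 17090.72804 + 55936.83890 = 73027.56694

£73027.57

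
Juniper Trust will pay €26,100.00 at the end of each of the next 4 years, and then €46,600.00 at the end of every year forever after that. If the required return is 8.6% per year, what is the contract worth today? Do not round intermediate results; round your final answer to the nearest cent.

€474858.89

PV of 4-year annuity: €26,100.00 × [1 − (1+0.086)^−4] / 0.086 = 85304.44463
Perpetuity value at year 4: €46,600.00 / 0.086 = 541860.46512
PV of perpetuity: 541860.46512 / (1+0.086)^4 = 389554.44519
Total PV = 85304.44463 + 389554.44519 = 474858.88983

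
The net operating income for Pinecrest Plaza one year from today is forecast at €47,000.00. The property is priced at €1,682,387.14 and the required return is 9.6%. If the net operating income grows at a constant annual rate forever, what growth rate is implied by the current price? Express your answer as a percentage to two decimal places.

6.81%

P = D₁/(r−g) ⇒ g = r − D₁/P = 0.096 − €47,000.00/€1,682,387.14 = 0.068064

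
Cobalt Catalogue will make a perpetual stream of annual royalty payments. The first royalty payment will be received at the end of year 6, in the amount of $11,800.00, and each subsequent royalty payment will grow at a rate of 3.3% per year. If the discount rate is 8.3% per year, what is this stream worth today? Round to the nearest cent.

Value at end of year 5: C₁ / (r − g) = $11,800.00 / (0.083 − 0.033) = $236,000.0000
Discount to today: PV = $236,000.0000 / (1 + 0.083)^5 = $236,000.0000 / 1.489849 = $158,405.30

$158405.30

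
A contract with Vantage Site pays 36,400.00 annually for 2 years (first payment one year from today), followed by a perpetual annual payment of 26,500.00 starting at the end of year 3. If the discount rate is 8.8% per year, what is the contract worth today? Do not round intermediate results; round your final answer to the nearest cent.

PV of 2-year annuity: 36,400.00 × [1 − (1+0.088)^−2] / 0.088 = 64205.77422
Perpetuity value at year 2: 26,500.00 / 0.088 = 301136.36364
PV of perpetuity: 301136.36364 / (1+0.088)^2 = 254393.14889
Total PV = 64205.77422 + 254393.14889 = 318598.92311

318598.92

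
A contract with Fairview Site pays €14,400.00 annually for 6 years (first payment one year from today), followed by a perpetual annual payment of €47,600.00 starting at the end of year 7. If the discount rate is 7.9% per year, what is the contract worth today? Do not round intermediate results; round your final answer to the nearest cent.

€448585.32

PV of 6-year annuity: €14,400.00 × [1 − (1+0.079)^−6] / 0.079 = 66771.89900
Perpetuity value at year 6: €47,600.00 / 0.079 = 602531.64557
PV of perpetuity: 602531.64557 / (1+0.079)^6 = 381813.42387
Total PV = 66771.89900 + 381813.42387 = 448585.32287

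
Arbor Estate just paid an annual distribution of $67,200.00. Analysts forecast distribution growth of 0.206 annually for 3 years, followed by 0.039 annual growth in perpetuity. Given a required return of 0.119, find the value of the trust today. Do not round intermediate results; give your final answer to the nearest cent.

$1327167.42

D_1 = 81043.20000
D_2 = 97738.09920
D_3 = 117872.14764
Terminal value at year 3: TV = D_3×(1+g_2)/(r−g_2) = 122469.16139/0.08 = 1530864.51741
P_0 = D_1/(1+r)^1 + D_2/(1+r)^2 + D_3/(1+r)^3 + TV/(1+r)^3
    = 72424.66488 + 78055.53695 + 84124.19800 + 1092563.02149 = 1327167.42131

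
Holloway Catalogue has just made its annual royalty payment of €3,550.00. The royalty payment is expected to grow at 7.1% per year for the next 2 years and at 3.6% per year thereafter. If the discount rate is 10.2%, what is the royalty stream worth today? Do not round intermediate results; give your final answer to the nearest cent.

D_1 = 3802.05000
D_2 = 4071.99555
Terminal value at year 2: TV = D_2×(1+g_2)/(r−g_2) = 4218.58739/0.066 = 63917.99075
P_0 = D_1/(1+r)^1 + D_2/(1+r)^2 + TV/(1+r)^2
    = 3450.13612 + 3353.08147 + 52633.21823 = 59436.43582

€59436.44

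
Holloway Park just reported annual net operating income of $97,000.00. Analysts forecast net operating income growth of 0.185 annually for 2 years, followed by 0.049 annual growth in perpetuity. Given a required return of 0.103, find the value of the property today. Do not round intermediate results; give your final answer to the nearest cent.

D_1 = 114945.00000
D_2 = 136209.82500
Terminal value at year 2: TV = D_2×(1+g_2)/(r−g_2) = 142884.10643/0.054 = 2646001.97083
P_0 = D_1/(1+r)^1 + D_2/(1+r)^2 + TV/(1+r)^2
    = 104211.24207 + 111958.58735 + 2174899.22468 = 2391069.05409

$2391069.05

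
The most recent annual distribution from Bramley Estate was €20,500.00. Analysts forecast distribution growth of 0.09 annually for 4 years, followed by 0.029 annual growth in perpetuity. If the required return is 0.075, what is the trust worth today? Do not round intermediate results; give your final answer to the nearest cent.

D_1 = 22345.00000
D_2 = 24356.05000
D_3 = 26548.09450
D_4 = 28937.42301
Terminal value at year 4: TV = D_4×(1+g_2)/(r−g_2) = 29776.60827/0.046 = 647317.57113
P_0 = D_1/(1+r)^1 + D_2/(1+r)^2 + D_3/(1+r)^3 + D_4/(1+r)^4 + TV/(1+r)^4
    = 20786.04651 + 21076.08437 + 21370.16927 + 21668.35768 + 484711.74020 = 569612.39802

€569612.40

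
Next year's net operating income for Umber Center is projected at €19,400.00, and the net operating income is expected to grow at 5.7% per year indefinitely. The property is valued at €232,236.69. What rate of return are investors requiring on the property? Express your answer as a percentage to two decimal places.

14.05%

P = D₁/(r − g) ⇒ r = D₁/P + g = €19,400.0000/€232,236.69 + 0.057 = 0.083535 + 0.057 = 0.140535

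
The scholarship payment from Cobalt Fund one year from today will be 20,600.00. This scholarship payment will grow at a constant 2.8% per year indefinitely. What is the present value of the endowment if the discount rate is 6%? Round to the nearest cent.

643750.00

Growing perpetuity: P = D₁ / (r − g) = 20,600.0000 / (0.06 − 0.028) = 643,750.00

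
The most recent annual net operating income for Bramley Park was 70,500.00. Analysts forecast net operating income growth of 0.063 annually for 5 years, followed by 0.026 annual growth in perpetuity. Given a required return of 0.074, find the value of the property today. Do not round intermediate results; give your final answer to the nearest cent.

1773147.03

D_1 = 74941.50000
D_2 = 79662.81450
D_3 = 84681.57181
D_4 = 90016.51084
D_5 = 95687.55102
Terminal value at year 5: TV = D_5×(1+g_2)/(r−g_2) = 98175.42735/0.048 = 2045321.40306
P_0 = D_1/(1+r)^1 + D_2/(1+r)^2 + D_3/(1+r)^3 + D_4/(1+r)^4 + D_5/(1+r)^5 + TV/(1+r)^5
    = 69777.93296 + 69063.26139 + 68355.90956 + 67655.80247 + 66962.86595 + 1431331.25967 = 1773147.03200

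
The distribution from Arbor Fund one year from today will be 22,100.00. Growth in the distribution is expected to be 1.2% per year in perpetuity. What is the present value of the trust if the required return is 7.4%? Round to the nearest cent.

Growing perpetuity: P = D₁ / (r − g) = 22,100.0000 / (0.074 − 0.012) = 356,451.61

356451.61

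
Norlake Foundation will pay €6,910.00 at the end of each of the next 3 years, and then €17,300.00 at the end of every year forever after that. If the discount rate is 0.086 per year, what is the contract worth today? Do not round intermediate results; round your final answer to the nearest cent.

PV of 3-year annuity: €6,910.00 × [1 − (1+0.086)^−3] / 0.086 = 17616.69470
Perpetuity value at year 3: €17,300.00 / 0.086 = 201162.79070
PV of perpetuity: 201162.79070 / (1+0.086)^3 = 157057.31771
Total PV = 17616.69470 + 157057.31771 = 174674.01241

€174674.01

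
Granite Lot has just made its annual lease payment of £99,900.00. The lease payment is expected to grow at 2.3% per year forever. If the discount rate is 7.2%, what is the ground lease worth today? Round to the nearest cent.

D₁ = D₀ × (1 + g) = £99,900.00 × 1.023 = £102,197.7000
Growing perpetuity: P = D₁ / (r − g) = £102,197.7000 / (0.072 − 0.023) = £2,085,667.35

£2085667.35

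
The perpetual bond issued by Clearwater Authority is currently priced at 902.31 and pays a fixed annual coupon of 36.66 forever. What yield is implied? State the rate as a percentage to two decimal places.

4.06%

P = C/r ⇒ r = C/P = 36.66/902.31 = 0.040629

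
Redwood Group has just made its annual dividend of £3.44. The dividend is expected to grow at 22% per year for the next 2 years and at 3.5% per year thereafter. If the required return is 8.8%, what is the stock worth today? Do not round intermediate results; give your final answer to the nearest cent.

D_1 = 4.19680
D_2 = 5.12010
Terminal value at year 2: TV = D_2×(1+g_2)/(r−g_2) = 5.29930/0.053 = 99.98678
P_0 = D_1/(1+r)^1 + D_2/(1+r)^2 + TV/(1+r)^2
    = 3.85735 + 4.32534 + 84.46656 = 92.64925

£92.65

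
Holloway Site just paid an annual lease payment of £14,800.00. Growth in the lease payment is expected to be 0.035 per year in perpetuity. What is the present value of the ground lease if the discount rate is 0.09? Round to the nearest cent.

£278509.09

D₁ = D₀ × (1 + g) = £14,800.00 × 1.035 = £15,318.0000
Growing perpetuity: P = D₁ / (r − g) = £15,318.0000 / (0.09 − 0.035) = £278,509.09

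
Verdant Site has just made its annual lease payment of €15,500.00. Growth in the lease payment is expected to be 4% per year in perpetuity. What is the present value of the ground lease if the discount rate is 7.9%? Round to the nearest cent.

€413333.33

D₁ = D₀ × (1 + g) = €15,500.00 × 1.04 = €16,120.0000
Growing perpetuity: P = D₁ / (r − g) = €16,120.0000 / (0.079 − 0.04) = €413,333.33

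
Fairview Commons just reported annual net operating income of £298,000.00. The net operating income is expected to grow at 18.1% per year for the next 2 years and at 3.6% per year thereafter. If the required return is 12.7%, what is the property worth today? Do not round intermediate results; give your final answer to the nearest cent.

D_1 = 351938.00000
D_2 = 415638.77800
Terminal value at year 2: TV = D_2×(1+g_2)/(r−g_2) = 430601.77401/0.091 = 4731887.62646
P_0 = D_1/(1+r)^1 + D_2/(1+r)^2 + TV/(1+r)^2
    = 312278.61579 + 327241.38887 + 3725517.35018 = 4365037.35484

£4365037.35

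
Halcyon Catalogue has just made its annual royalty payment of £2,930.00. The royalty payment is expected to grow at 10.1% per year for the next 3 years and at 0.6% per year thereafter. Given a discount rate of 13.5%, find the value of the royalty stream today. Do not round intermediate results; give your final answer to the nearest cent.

£29130.74

D_1 = 3225.93000
D_2 = 3551.74893
D_3 = 3910.47557
Terminal value at year 3: TV = D_3×(1+g_2)/(r−g_2) = 3933.93843/0.129 = 30495.64671
P_0 = D_1/(1+r)^1 + D_2/(1+r)^2 + D_3/(1+r)^3 + TV/(1+r)^3
    = 2842.22907 + 2757.08741 + 2674.49625 + 20856.92421 = 29130.73695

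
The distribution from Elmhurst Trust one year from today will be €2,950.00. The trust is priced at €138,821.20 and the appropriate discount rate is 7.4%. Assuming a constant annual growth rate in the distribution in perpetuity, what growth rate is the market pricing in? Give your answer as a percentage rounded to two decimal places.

P = D₁/(r−g) ⇒ g = r − D₁/P = 0.074 − €2,950.00/€138,821.20 = 0.052750

5.27%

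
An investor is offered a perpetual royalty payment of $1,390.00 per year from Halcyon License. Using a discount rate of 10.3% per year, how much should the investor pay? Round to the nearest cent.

Level perpetuity: PV = C / r = $1,390.00 / 0.103 = $13,495.15

$13495.15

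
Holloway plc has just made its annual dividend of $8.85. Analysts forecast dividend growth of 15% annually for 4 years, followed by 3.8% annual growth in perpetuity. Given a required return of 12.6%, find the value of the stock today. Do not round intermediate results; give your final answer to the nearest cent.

$150.91

D_1 = 10.17750
D_2 = 11.70412
D_3 = 13.45974
D_4 = 15.47871
Terminal value at year 4: TV = D_4×(1+g_2)/(r−g_2) = 16.06690/0.088 = 182.57836
P_0 = D_1/(1+r)^1 + D_2/(1+r)^2 + D_3/(1+r)^3 + D_4/(1+r)^4 + TV/(1+r)^4
    = 9.03863 + 9.23129 + 9.42804 + 9.62900 + 113.57840 = 150.90536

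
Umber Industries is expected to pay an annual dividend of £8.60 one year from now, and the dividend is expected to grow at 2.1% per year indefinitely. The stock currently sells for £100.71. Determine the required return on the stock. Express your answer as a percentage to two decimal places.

P = D₁/(r − g) ⇒ r = D₁/P + g = £8.6000/£100.71 + 0.021 = 0.085394 + 0.021 = 0.106394

10.64%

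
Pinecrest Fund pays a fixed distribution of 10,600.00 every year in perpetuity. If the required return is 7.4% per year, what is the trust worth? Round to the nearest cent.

143243.24

Level perpetuity: PV = C / r = 10,600.00 / 0.074 = 143,243.24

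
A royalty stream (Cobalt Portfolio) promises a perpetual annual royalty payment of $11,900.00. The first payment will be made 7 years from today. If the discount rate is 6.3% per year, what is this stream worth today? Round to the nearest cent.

Value at end of year 6: C / r = $11,900.00 / 0.063 = $188,888.8889
Discount to today: PV = $188,888.8889 / (1 + 0.063)^6 = $188,888.8889 / 1.442778 = $130,920.25

$130920.25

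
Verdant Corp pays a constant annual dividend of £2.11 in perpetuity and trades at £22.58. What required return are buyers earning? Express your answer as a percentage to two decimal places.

P = C/r ⇒ r = C/P = £2.11/£22.58 = 0.093446

9.34%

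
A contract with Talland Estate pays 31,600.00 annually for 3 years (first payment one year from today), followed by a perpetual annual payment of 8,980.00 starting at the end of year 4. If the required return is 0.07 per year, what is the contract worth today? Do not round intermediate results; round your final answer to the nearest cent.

PV of 3-year annuity: 31,600.00 × [1 − (1+0.07)^−3] / 0.07 = 82928.38700
Perpetuity value at year 3: 8,980.00 / 0.07 = 128285.71429
PV of perpetuity: 128285.71429 / (1+0.07)^3 = 104719.35621
Total PV = 82928.38700 + 104719.35621 = 187647.74321

187647.74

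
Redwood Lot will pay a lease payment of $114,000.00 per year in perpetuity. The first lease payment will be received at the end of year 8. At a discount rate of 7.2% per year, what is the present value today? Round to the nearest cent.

Value at end of year 7: C / r = $114,000.00 / 0.072 = $1,583,333.3333
Discount to today: PV = $1,583,333.3333 / (1 + 0.072)^7 = $1,583,333.3333 / 1.626910 = $973,215.14

$973215.14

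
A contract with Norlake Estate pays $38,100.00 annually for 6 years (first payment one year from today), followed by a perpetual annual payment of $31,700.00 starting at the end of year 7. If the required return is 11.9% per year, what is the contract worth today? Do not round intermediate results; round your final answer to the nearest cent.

$292774.25

PV of 6-year annuity: $38,100.00 × [1 − (1+0.119)^−6] / 0.119 = 157089.27172
Perpetuity value at year 6: $31,700.00 / 0.119 = 266386.55462
PV of perpetuity: 266386.55462 / (1+0.119)^6 = 135684.98209
Total PV = 157089.27172 + 135684.98209 = 292774.25381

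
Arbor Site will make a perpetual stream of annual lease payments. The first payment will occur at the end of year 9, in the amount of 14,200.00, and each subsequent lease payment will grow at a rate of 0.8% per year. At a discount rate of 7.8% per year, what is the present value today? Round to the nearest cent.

Value at end of year 8: C₁ / (r − g) = 14,200.00 / (0.078 − 0.008) = 202,857.1429
Discount to today: PV = 202,857.1429 / (1 + 0.078)^8 = 202,857.1429 / 1.823686 = 111,234.68

111234.68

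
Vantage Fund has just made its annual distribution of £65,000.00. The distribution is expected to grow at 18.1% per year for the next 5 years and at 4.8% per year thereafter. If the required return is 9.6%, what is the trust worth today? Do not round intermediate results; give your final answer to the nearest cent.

£2470626.20

D_1 = 76765.00000
D_2 = 90659.46500
D_3 = 107068.82816
D_4 = 126448.28606
D_5 = 149335.42584
Terminal value at year 5: TV = D_5×(1+g_2)/(r−g_2) = 156503.52628/0.048 = 3260490.13085
P_0 = D_1/(1+r)^1 + D_2/(1+r)^2 + D_3/(1+r)^3 + D_4/(1+r)^4 + D_5/(1+r)^5 + TV/(1+r)^5
    = 70041.05839 + 75473.07478 + 81326.36982 + 87633.61565 + 94430.01833 + 2061722.06678 = 2470626.20375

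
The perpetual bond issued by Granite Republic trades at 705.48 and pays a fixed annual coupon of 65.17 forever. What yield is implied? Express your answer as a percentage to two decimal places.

9.24%

P = C/r ⇒ r = C/P = 65.17/705.48 = 0.092377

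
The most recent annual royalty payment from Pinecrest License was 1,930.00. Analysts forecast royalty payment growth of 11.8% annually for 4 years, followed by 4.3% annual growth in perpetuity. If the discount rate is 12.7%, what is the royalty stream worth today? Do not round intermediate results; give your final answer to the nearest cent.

30774.90

D_1 = 2157.74000
D_2 = 2412.35332
D_3 = 2697.01101
D_4 = 3015.25831
Terminal value at year 4: TV = D_4×(1+g_2)/(r−g_2) = 3144.91442/0.084 = 37439.45736
P_0 = D_1/(1+r)^1 + D_2/(1+r)^2 + D_3/(1+r)^3 + D_4/(1+r)^4 + TV/(1+r)^4
    = 1914.58740 + 1899.29788 + 1884.13046 + 1869.08417 + 23207.79510 = 30774.89501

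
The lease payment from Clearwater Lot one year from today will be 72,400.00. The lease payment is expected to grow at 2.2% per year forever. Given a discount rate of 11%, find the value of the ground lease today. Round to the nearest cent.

822727.27

Growing perpetuity: P = D₁ / (r − g) = 72,400.0000 / (0.11 − 0.022) = 822,727.27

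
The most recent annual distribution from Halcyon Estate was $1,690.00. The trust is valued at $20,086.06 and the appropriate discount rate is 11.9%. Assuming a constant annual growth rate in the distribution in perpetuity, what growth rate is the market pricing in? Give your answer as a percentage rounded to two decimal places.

3.22%

P = D₀(1+g)/(r−g) ⇒ P(r−g) = D₀(1+g) ⇒ g(P+D₀) = P·r − D₀
g = (P·r − D₀)/(P + D₀) = ($20,086.06×0.119 − $1,690.00) / ($20,086.06 + $1,690.00) = 0.032156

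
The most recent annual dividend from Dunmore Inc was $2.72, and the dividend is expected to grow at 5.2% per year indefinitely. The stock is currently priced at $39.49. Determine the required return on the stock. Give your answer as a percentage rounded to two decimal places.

D₁ = $2.72 × 1.052 = $2.8614
P = D₁/(r − g) ⇒ r = D₁/P + g = $2.8614/$39.49 + 0.052 = 0.072460 + 0.052 = 0.124460

12.45%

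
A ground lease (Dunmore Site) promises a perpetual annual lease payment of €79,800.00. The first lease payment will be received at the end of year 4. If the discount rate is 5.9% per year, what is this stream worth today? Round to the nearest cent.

Value at end of year 3: C / r = €79,800.00 / 0.059 = €1,352,542.3729
Discount to today: PV = €1,352,542.3729 / (1 + 0.059)^3 = €1,352,542.3729 / 1.187648 = €1,138,840.75

€1138840.75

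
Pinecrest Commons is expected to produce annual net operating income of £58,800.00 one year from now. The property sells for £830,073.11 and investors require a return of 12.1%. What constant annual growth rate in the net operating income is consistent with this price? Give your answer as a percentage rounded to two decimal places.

P = D₁/(r−g) ⇒ g = r − D₁/P = 0.121 − £58,800.00/£830,073.11 = 0.050163

5.02%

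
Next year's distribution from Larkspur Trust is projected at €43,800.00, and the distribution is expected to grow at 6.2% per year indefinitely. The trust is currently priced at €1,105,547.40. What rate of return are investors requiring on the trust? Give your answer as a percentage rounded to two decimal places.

10.16%

P = D₁/(r − g) ⇒ r = D₁/P + g = €43,800.0000/€1,105,547.40 + 0.062 = 0.039618 + 0.062 = 0.101618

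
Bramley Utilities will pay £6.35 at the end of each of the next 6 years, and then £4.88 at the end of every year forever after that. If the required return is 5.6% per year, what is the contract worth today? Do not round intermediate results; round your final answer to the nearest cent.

PV of 6-year annuity: £6.35 × [1 − (1+0.056)^−6] / 0.056 = 31.62131
Perpetuity value at year 6: £4.88 / 0.056 = 87.14286
PV of perpetuity: 87.14286 / (1+0.056)^6 = 62.84175
Total PV = 31.62131 + 62.84175 = 94.46307

£94.46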